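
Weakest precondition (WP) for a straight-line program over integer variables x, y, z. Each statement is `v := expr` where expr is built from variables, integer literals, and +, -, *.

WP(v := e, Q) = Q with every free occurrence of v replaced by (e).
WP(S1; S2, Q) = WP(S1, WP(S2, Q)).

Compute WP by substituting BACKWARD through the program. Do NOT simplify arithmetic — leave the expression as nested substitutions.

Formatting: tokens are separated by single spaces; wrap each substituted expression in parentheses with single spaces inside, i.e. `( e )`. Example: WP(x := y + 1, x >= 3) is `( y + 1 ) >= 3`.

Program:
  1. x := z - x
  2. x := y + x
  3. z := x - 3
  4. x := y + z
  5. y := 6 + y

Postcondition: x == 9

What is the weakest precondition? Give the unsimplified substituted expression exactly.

Answer: ( y + ( ( y + ( z - x ) ) - 3 ) ) == 9

Derivation:
post: x == 9
stmt 5: y := 6 + y  -- replace 0 occurrence(s) of y with (6 + y)
  => x == 9
stmt 4: x := y + z  -- replace 1 occurrence(s) of x with (y + z)
  => ( y + z ) == 9
stmt 3: z := x - 3  -- replace 1 occurrence(s) of z with (x - 3)
  => ( y + ( x - 3 ) ) == 9
stmt 2: x := y + x  -- replace 1 occurrence(s) of x with (y + x)
  => ( y + ( ( y + x ) - 3 ) ) == 9
stmt 1: x := z - x  -- replace 1 occurrence(s) of x with (z - x)
  => ( y + ( ( y + ( z - x ) ) - 3 ) ) == 9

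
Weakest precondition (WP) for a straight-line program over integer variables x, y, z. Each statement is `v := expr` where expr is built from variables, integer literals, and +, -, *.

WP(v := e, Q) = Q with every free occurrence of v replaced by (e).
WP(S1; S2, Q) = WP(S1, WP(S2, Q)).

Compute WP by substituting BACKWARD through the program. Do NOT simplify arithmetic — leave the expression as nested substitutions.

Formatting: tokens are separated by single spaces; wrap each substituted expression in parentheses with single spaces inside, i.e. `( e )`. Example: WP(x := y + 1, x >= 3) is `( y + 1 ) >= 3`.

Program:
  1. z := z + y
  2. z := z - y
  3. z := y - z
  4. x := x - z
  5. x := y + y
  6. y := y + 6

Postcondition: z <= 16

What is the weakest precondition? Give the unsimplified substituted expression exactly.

post: z <= 16
stmt 6: y := y + 6  -- replace 0 occurrence(s) of y with (y + 6)
  => z <= 16
stmt 5: x := y + y  -- replace 0 occurrence(s) of x with (y + y)
  => z <= 16
stmt 4: x := x - z  -- replace 0 occurrence(s) of x with (x - z)
  => z <= 16
stmt 3: z := y - z  -- replace 1 occurrence(s) of z with (y - z)
  => ( y - z ) <= 16
stmt 2: z := z - y  -- replace 1 occurrence(s) of z with (z - y)
  => ( y - ( z - y ) ) <= 16
stmt 1: z := z + y  -- replace 1 occurrence(s) of z with (z + y)
  => ( y - ( ( z + y ) - y ) ) <= 16

Answer: ( y - ( ( z + y ) - y ) ) <= 16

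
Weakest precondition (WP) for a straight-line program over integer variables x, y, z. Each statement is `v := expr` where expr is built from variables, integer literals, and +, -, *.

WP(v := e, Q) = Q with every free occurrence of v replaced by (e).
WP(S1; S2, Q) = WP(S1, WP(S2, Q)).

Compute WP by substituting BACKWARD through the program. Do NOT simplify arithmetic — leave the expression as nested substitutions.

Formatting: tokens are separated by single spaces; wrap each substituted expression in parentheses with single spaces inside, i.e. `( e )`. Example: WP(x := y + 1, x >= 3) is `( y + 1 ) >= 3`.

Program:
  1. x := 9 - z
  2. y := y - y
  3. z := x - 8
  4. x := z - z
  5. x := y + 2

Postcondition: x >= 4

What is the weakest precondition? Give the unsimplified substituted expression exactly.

Answer: ( ( y - y ) + 2 ) >= 4

Derivation:
post: x >= 4
stmt 5: x := y + 2  -- replace 1 occurrence(s) of x with (y + 2)
  => ( y + 2 ) >= 4
stmt 4: x := z - z  -- replace 0 occurrence(s) of x with (z - z)
  => ( y + 2 ) >= 4
stmt 3: z := x - 8  -- replace 0 occurrence(s) of z with (x - 8)
  => ( y + 2 ) >= 4
stmt 2: y := y - y  -- replace 1 occurrence(s) of y with (y - y)
  => ( ( y - y ) + 2 ) >= 4
stmt 1: x := 9 - z  -- replace 0 occurrence(s) of x with (9 - z)
  => ( ( y - y ) + 2 ) >= 4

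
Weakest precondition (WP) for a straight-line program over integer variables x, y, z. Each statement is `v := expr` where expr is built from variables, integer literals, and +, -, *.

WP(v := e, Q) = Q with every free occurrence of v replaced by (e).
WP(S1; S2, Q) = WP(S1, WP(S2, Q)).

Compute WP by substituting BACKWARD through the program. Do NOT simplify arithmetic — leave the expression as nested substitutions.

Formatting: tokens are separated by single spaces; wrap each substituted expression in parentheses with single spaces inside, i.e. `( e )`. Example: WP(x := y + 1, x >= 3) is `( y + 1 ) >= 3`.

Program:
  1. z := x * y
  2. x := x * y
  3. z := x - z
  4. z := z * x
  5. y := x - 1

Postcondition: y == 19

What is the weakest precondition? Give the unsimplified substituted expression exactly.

post: y == 19
stmt 5: y := x - 1  -- replace 1 occurrence(s) of y with (x - 1)
  => ( x - 1 ) == 19
stmt 4: z := z * x  -- replace 0 occurrence(s) of z with (z * x)
  => ( x - 1 ) == 19
stmt 3: z := x - z  -- replace 0 occurrence(s) of z with (x - z)
  => ( x - 1 ) == 19
stmt 2: x := x * y  -- replace 1 occurrence(s) of x with (x * y)
  => ( ( x * y ) - 1 ) == 19
stmt 1: z := x * y  -- replace 0 occurrence(s) of z with (x * y)
  => ( ( x * y ) - 1 ) == 19

Answer: ( ( x * y ) - 1 ) == 19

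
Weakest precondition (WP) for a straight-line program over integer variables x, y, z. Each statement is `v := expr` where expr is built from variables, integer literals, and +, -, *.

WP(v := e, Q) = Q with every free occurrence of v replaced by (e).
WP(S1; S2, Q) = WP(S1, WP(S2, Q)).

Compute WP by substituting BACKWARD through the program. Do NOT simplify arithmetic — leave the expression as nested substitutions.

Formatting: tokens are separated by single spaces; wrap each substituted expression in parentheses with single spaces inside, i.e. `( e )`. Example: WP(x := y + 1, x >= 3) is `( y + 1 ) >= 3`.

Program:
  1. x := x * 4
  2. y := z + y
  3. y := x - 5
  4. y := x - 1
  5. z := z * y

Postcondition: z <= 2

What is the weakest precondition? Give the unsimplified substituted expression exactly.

post: z <= 2
stmt 5: z := z * y  -- replace 1 occurrence(s) of z with (z * y)
  => ( z * y ) <= 2
stmt 4: y := x - 1  -- replace 1 occurrence(s) of y with (x - 1)
  => ( z * ( x - 1 ) ) <= 2
stmt 3: y := x - 5  -- replace 0 occurrence(s) of y with (x - 5)
  => ( z * ( x - 1 ) ) <= 2
stmt 2: y := z + y  -- replace 0 occurrence(s) of y with (z + y)
  => ( z * ( x - 1 ) ) <= 2
stmt 1: x := x * 4  -- replace 1 occurrence(s) of x with (x * 4)
  => ( z * ( ( x * 4 ) - 1 ) ) <= 2

Answer: ( z * ( ( x * 4 ) - 1 ) ) <= 2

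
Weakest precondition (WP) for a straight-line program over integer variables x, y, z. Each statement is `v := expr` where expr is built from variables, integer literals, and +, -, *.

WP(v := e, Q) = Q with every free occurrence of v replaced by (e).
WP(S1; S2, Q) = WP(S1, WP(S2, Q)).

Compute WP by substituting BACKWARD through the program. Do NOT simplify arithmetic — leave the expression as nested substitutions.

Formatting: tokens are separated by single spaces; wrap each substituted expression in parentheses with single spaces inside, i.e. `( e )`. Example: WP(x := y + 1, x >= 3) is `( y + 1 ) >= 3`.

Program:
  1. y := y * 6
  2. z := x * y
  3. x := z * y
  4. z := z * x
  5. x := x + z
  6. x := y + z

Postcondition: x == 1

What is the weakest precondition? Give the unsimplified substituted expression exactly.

Answer: ( ( y * 6 ) + ( ( x * ( y * 6 ) ) * ( ( x * ( y * 6 ) ) * ( y * 6 ) ) ) ) == 1

Derivation:
post: x == 1
stmt 6: x := y + z  -- replace 1 occurrence(s) of x with (y + z)
  => ( y + z ) == 1
stmt 5: x := x + z  -- replace 0 occurrence(s) of x with (x + z)
  => ( y + z ) == 1
stmt 4: z := z * x  -- replace 1 occurrence(s) of z with (z * x)
  => ( y + ( z * x ) ) == 1
stmt 3: x := z * y  -- replace 1 occurrence(s) of x with (z * y)
  => ( y + ( z * ( z * y ) ) ) == 1
stmt 2: z := x * y  -- replace 2 occurrence(s) of z with (x * y)
  => ( y + ( ( x * y ) * ( ( x * y ) * y ) ) ) == 1
stmt 1: y := y * 6  -- replace 4 occurrence(s) of y with (y * 6)
  => ( ( y * 6 ) + ( ( x * ( y * 6 ) ) * ( ( x * ( y * 6 ) ) * ( y * 6 ) ) ) ) == 1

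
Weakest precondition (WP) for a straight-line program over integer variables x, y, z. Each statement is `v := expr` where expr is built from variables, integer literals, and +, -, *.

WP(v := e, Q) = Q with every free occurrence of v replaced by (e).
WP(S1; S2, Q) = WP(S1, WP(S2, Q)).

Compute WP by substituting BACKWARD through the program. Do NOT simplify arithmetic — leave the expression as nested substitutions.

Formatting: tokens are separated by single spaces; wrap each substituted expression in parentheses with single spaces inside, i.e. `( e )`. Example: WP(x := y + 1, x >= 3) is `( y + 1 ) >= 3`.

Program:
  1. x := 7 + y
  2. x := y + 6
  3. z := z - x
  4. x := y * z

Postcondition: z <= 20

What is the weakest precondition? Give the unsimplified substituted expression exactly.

post: z <= 20
stmt 4: x := y * z  -- replace 0 occurrence(s) of x with (y * z)
  => z <= 20
stmt 3: z := z - x  -- replace 1 occurrence(s) of z with (z - x)
  => ( z - x ) <= 20
stmt 2: x := y + 6  -- replace 1 occurrence(s) of x with (y + 6)
  => ( z - ( y + 6 ) ) <= 20
stmt 1: x := 7 + y  -- replace 0 occurrence(s) of x with (7 + y)
  => ( z - ( y + 6 ) ) <= 20

Answer: ( z - ( y + 6 ) ) <= 20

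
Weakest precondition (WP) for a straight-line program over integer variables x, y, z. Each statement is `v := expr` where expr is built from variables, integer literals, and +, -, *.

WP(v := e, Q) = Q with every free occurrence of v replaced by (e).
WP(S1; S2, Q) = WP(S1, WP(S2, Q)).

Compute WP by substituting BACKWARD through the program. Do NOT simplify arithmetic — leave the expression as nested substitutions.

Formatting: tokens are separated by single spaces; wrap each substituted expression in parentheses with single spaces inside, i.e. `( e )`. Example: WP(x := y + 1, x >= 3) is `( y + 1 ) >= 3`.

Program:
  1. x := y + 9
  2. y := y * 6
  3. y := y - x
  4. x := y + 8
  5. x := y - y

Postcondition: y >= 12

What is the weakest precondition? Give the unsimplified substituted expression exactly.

post: y >= 12
stmt 5: x := y - y  -- replace 0 occurrence(s) of x with (y - y)
  => y >= 12
stmt 4: x := y + 8  -- replace 0 occurrence(s) of x with (y + 8)
  => y >= 12
stmt 3: y := y - x  -- replace 1 occurrence(s) of y with (y - x)
  => ( y - x ) >= 12
stmt 2: y := y * 6  -- replace 1 occurrence(s) of y with (y * 6)
  => ( ( y * 6 ) - x ) >= 12
stmt 1: x := y + 9  -- replace 1 occurrence(s) of x with (y + 9)
  => ( ( y * 6 ) - ( y + 9 ) ) >= 12

Answer: ( ( y * 6 ) - ( y + 9 ) ) >= 12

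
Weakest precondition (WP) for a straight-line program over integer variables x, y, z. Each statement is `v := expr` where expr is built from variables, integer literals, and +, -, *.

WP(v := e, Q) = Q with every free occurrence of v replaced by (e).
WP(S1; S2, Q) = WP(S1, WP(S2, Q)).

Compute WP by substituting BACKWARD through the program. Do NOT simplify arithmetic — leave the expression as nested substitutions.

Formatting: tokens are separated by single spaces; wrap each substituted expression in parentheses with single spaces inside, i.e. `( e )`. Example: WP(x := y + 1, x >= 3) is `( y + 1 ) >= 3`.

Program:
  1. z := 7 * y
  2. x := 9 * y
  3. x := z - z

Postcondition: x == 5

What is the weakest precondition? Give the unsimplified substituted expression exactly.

Answer: ( ( 7 * y ) - ( 7 * y ) ) == 5

Derivation:
post: x == 5
stmt 3: x := z - z  -- replace 1 occurrence(s) of x with (z - z)
  => ( z - z ) == 5
stmt 2: x := 9 * y  -- replace 0 occurrence(s) of x with (9 * y)
  => ( z - z ) == 5
stmt 1: z := 7 * y  -- replace 2 occurrence(s) of z with (7 * y)
  => ( ( 7 * y ) - ( 7 * y ) ) == 5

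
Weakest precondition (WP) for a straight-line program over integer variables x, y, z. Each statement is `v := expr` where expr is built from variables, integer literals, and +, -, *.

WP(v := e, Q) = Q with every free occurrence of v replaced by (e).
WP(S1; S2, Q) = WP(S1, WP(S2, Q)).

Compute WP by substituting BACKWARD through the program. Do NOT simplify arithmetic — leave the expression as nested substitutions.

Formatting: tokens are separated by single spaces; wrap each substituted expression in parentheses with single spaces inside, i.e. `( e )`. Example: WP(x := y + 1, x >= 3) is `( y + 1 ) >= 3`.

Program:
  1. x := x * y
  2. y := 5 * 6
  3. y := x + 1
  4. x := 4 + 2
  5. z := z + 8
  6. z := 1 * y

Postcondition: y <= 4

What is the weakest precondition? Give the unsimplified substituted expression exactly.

post: y <= 4
stmt 6: z := 1 * y  -- replace 0 occurrence(s) of z with (1 * y)
  => y <= 4
stmt 5: z := z + 8  -- replace 0 occurrence(s) of z with (z + 8)
  => y <= 4
stmt 4: x := 4 + 2  -- replace 0 occurrence(s) of x with (4 + 2)
  => y <= 4
stmt 3: y := x + 1  -- replace 1 occurrence(s) of y with (x + 1)
  => ( x + 1 ) <= 4
stmt 2: y := 5 * 6  -- replace 0 occurrence(s) of y with (5 * 6)
  => ( x + 1 ) <= 4
stmt 1: x := x * y  -- replace 1 occurrence(s) of x with (x * y)
  => ( ( x * y ) + 1 ) <= 4

Answer: ( ( x * y ) + 1 ) <= 4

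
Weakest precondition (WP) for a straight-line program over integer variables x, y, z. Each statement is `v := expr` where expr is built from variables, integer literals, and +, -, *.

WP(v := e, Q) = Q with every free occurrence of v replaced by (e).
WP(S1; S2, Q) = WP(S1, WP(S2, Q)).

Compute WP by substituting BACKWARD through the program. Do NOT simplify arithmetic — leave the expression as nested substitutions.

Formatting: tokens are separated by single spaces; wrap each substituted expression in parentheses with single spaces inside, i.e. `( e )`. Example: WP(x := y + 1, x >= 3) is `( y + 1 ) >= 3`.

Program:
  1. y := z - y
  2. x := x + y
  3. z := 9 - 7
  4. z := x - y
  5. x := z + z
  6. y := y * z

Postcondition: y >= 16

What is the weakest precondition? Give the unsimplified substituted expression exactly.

post: y >= 16
stmt 6: y := y * z  -- replace 1 occurrence(s) of y with (y * z)
  => ( y * z ) >= 16
stmt 5: x := z + z  -- replace 0 occurrence(s) of x with (z + z)
  => ( y * z ) >= 16
stmt 4: z := x - y  -- replace 1 occurrence(s) of z with (x - y)
  => ( y * ( x - y ) ) >= 16
stmt 3: z := 9 - 7  -- replace 0 occurrence(s) of z with (9 - 7)
  => ( y * ( x - y ) ) >= 16
stmt 2: x := x + y  -- replace 1 occurrence(s) of x with (x + y)
  => ( y * ( ( x + y ) - y ) ) >= 16
stmt 1: y := z - y  -- replace 3 occurrence(s) of y with (z - y)
  => ( ( z - y ) * ( ( x + ( z - y ) ) - ( z - y ) ) ) >= 16

Answer: ( ( z - y ) * ( ( x + ( z - y ) ) - ( z - y ) ) ) >= 16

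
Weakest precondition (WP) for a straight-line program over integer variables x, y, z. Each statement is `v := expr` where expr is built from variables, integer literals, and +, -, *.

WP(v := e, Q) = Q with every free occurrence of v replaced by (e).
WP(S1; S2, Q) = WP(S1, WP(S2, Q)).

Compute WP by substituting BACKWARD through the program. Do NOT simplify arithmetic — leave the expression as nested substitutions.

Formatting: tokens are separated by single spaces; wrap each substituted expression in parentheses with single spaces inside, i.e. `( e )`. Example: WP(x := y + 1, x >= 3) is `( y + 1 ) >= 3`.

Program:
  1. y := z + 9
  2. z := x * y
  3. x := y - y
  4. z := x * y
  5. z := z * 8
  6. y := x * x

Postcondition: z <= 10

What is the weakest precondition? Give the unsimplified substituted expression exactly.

Answer: ( ( ( ( z + 9 ) - ( z + 9 ) ) * ( z + 9 ) ) * 8 ) <= 10

Derivation:
post: z <= 10
stmt 6: y := x * x  -- replace 0 occurrence(s) of y with (x * x)
  => z <= 10
stmt 5: z := z * 8  -- replace 1 occurrence(s) of z with (z * 8)
  => ( z * 8 ) <= 10
stmt 4: z := x * y  -- replace 1 occurrence(s) of z with (x * y)
  => ( ( x * y ) * 8 ) <= 10
stmt 3: x := y - y  -- replace 1 occurrence(s) of x with (y - y)
  => ( ( ( y - y ) * y ) * 8 ) <= 10
stmt 2: z := x * y  -- replace 0 occurrence(s) of z with (x * y)
  => ( ( ( y - y ) * y ) * 8 ) <= 10
stmt 1: y := z + 9  -- replace 3 occurrence(s) of y with (z + 9)
  => ( ( ( ( z + 9 ) - ( z + 9 ) ) * ( z + 9 ) ) * 8 ) <= 10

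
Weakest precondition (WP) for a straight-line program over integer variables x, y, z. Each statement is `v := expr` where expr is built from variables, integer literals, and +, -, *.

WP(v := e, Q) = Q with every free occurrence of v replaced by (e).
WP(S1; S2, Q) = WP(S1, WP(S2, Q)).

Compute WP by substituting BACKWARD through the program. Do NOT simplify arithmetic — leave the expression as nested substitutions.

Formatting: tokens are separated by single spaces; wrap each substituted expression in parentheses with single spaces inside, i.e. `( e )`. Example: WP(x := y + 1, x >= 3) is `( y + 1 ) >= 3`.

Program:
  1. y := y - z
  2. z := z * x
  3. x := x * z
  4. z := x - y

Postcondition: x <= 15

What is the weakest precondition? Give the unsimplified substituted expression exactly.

post: x <= 15
stmt 4: z := x - y  -- replace 0 occurrence(s) of z with (x - y)
  => x <= 15
stmt 3: x := x * z  -- replace 1 occurrence(s) of x with (x * z)
  => ( x * z ) <= 15
stmt 2: z := z * x  -- replace 1 occurrence(s) of z with (z * x)
  => ( x * ( z * x ) ) <= 15
stmt 1: y := y - z  -- replace 0 occurrence(s) of y with (y - z)
  => ( x * ( z * x ) ) <= 15

Answer: ( x * ( z * x ) ) <= 15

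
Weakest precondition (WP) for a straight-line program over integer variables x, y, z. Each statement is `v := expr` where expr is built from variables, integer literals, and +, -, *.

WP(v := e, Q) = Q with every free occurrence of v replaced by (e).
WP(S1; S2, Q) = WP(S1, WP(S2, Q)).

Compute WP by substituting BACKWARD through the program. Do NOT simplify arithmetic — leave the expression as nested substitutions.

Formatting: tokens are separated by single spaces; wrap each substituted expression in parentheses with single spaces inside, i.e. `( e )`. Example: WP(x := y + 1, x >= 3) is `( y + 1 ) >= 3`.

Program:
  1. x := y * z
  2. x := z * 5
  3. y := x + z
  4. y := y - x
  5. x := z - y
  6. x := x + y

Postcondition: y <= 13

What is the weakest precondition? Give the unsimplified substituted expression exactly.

post: y <= 13
stmt 6: x := x + y  -- replace 0 occurrence(s) of x with (x + y)
  => y <= 13
stmt 5: x := z - y  -- replace 0 occurrence(s) of x with (z - y)
  => y <= 13
stmt 4: y := y - x  -- replace 1 occurrence(s) of y with (y - x)
  => ( y - x ) <= 13
stmt 3: y := x + z  -- replace 1 occurrence(s) of y with (x + z)
  => ( ( x + z ) - x ) <= 13
stmt 2: x := z * 5  -- replace 2 occurrence(s) of x with (z * 5)
  => ( ( ( z * 5 ) + z ) - ( z * 5 ) ) <= 13
stmt 1: x := y * z  -- replace 0 occurrence(s) of x with (y * z)
  => ( ( ( z * 5 ) + z ) - ( z * 5 ) ) <= 13

Answer: ( ( ( z * 5 ) + z ) - ( z * 5 ) ) <= 13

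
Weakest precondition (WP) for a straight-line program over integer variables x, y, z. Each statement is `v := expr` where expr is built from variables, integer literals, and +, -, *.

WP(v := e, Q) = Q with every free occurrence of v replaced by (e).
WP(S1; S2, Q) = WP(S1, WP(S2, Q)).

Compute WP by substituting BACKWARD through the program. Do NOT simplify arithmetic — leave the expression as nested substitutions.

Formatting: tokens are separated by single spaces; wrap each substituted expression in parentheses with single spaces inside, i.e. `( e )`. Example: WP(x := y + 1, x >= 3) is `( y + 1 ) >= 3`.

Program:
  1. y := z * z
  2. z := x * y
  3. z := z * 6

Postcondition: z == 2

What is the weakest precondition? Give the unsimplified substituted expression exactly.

post: z == 2
stmt 3: z := z * 6  -- replace 1 occurrence(s) of z with (z * 6)
  => ( z * 6 ) == 2
stmt 2: z := x * y  -- replace 1 occurrence(s) of z with (x * y)
  => ( ( x * y ) * 6 ) == 2
stmt 1: y := z * z  -- replace 1 occurrence(s) of y with (z * z)
  => ( ( x * ( z * z ) ) * 6 ) == 2

Answer: ( ( x * ( z * z ) ) * 6 ) == 2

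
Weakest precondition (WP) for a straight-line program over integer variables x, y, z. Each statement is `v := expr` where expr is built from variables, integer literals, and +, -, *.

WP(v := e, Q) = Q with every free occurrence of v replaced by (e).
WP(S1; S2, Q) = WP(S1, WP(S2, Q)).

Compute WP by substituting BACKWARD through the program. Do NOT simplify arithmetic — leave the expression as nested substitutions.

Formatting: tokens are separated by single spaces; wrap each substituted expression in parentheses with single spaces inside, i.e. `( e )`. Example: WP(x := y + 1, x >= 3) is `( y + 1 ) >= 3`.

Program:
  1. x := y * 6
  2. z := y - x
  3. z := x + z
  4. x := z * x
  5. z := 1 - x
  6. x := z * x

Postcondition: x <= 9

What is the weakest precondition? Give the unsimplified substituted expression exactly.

post: x <= 9
stmt 6: x := z * x  -- replace 1 occurrence(s) of x with (z * x)
  => ( z * x ) <= 9
stmt 5: z := 1 - x  -- replace 1 occurrence(s) of z with (1 - x)
  => ( ( 1 - x ) * x ) <= 9
stmt 4: x := z * x  -- replace 2 occurrence(s) of x with (z * x)
  => ( ( 1 - ( z * x ) ) * ( z * x ) ) <= 9
stmt 3: z := x + z  -- replace 2 occurrence(s) of z with (x + z)
  => ( ( 1 - ( ( x + z ) * x ) ) * ( ( x + z ) * x ) ) <= 9
stmt 2: z := y - x  -- replace 2 occurrence(s) of z with (y - x)
  => ( ( 1 - ( ( x + ( y - x ) ) * x ) ) * ( ( x + ( y - x ) ) * x ) ) <= 9
stmt 1: x := y * 6  -- replace 6 occurrence(s) of x with (y * 6)
  => ( ( 1 - ( ( ( y * 6 ) + ( y - ( y * 6 ) ) ) * ( y * 6 ) ) ) * ( ( ( y * 6 ) + ( y - ( y * 6 ) ) ) * ( y * 6 ) ) ) <= 9

Answer: ( ( 1 - ( ( ( y * 6 ) + ( y - ( y * 6 ) ) ) * ( y * 6 ) ) ) * ( ( ( y * 6 ) + ( y - ( y * 6 ) ) ) * ( y * 6 ) ) ) <= 9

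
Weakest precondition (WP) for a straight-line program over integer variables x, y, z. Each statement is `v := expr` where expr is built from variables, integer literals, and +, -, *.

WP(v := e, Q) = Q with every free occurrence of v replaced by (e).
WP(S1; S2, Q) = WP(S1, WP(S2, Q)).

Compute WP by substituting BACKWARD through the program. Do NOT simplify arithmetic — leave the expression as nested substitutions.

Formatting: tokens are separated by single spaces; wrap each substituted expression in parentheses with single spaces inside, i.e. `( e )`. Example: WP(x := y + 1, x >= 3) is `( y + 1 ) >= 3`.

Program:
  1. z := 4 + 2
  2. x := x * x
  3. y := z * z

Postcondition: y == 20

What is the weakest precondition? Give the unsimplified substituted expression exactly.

post: y == 20
stmt 3: y := z * z  -- replace 1 occurrence(s) of y with (z * z)
  => ( z * z ) == 20
stmt 2: x := x * x  -- replace 0 occurrence(s) of x with (x * x)
  => ( z * z ) == 20
stmt 1: z := 4 + 2  -- replace 2 occurrence(s) of z with (4 + 2)
  => ( ( 4 + 2 ) * ( 4 + 2 ) ) == 20

Answer: ( ( 4 + 2 ) * ( 4 + 2 ) ) == 20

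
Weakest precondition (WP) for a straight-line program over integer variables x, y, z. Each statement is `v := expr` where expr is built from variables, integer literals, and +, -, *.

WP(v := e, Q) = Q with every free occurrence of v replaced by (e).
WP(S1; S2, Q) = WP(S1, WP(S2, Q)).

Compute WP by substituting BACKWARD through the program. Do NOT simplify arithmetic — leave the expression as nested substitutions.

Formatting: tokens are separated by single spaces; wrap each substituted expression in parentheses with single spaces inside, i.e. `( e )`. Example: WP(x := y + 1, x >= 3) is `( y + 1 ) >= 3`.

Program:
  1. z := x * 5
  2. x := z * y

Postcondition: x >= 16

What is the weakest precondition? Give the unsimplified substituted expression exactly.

Answer: ( ( x * 5 ) * y ) >= 16

Derivation:
post: x >= 16
stmt 2: x := z * y  -- replace 1 occurrence(s) of x with (z * y)
  => ( z * y ) >= 16
stmt 1: z := x * 5  -- replace 1 occurrence(s) of z with (x * 5)
  => ( ( x * 5 ) * y ) >= 16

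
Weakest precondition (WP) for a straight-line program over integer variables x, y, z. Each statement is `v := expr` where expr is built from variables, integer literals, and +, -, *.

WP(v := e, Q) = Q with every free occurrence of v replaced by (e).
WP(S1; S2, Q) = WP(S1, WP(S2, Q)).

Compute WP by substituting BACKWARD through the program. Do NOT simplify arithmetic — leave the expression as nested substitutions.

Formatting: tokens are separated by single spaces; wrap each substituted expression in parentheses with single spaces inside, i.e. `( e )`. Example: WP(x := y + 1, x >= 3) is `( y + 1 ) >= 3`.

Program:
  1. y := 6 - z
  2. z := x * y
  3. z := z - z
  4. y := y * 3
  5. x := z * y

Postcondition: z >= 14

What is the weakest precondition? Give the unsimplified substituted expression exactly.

Answer: ( ( x * ( 6 - z ) ) - ( x * ( 6 - z ) ) ) >= 14

Derivation:
post: z >= 14
stmt 5: x := z * y  -- replace 0 occurrence(s) of x with (z * y)
  => z >= 14
stmt 4: y := y * 3  -- replace 0 occurrence(s) of y with (y * 3)
  => z >= 14
stmt 3: z := z - z  -- replace 1 occurrence(s) of z with (z - z)
  => ( z - z ) >= 14
stmt 2: z := x * y  -- replace 2 occurrence(s) of z with (x * y)
  => ( ( x * y ) - ( x * y ) ) >= 14
stmt 1: y := 6 - z  -- replace 2 occurrence(s) of y with (6 - z)
  => ( ( x * ( 6 - z ) ) - ( x * ( 6 - z ) ) ) >= 14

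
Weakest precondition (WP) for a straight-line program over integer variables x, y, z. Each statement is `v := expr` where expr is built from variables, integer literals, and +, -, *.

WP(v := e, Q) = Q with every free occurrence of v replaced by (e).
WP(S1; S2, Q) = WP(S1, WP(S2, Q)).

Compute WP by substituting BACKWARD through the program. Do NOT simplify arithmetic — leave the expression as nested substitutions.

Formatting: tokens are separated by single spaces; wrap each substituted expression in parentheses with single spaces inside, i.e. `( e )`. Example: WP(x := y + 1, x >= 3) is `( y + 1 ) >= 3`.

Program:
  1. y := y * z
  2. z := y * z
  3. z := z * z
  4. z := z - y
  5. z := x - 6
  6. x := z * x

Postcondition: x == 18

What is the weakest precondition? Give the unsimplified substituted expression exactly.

Answer: ( ( x - 6 ) * x ) == 18

Derivation:
post: x == 18
stmt 6: x := z * x  -- replace 1 occurrence(s) of x with (z * x)
  => ( z * x ) == 18
stmt 5: z := x - 6  -- replace 1 occurrence(s) of z with (x - 6)
  => ( ( x - 6 ) * x ) == 18
stmt 4: z := z - y  -- replace 0 occurrence(s) of z with (z - y)
  => ( ( x - 6 ) * x ) == 18
stmt 3: z := z * z  -- replace 0 occurrence(s) of z with (z * z)
  => ( ( x - 6 ) * x ) == 18
stmt 2: z := y * z  -- replace 0 occurrence(s) of z with (y * z)
  => ( ( x - 6 ) * x ) == 18
stmt 1: y := y * z  -- replace 0 occurrence(s) of y with (y * z)
  => ( ( x - 6 ) * x ) == 18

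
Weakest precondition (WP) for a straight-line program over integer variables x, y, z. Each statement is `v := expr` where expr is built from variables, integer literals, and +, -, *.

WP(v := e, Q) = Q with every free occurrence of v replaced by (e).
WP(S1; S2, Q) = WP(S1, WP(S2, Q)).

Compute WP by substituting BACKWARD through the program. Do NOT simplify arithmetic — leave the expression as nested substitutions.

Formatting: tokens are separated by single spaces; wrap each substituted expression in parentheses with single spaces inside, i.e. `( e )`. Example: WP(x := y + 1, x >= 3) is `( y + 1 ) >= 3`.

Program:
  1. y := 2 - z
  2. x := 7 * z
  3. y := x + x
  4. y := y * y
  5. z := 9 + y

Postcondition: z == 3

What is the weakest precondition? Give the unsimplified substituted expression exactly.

post: z == 3
stmt 5: z := 9 + y  -- replace 1 occurrence(s) of z with (9 + y)
  => ( 9 + y ) == 3
stmt 4: y := y * y  -- replace 1 occurrence(s) of y with (y * y)
  => ( 9 + ( y * y ) ) == 3
stmt 3: y := x + x  -- replace 2 occurrence(s) of y with (x + x)
  => ( 9 + ( ( x + x ) * ( x + x ) ) ) == 3
stmt 2: x := 7 * z  -- replace 4 occurrence(s) of x with (7 * z)
  => ( 9 + ( ( ( 7 * z ) + ( 7 * z ) ) * ( ( 7 * z ) + ( 7 * z ) ) ) ) == 3
stmt 1: y := 2 - z  -- replace 0 occurrence(s) of y with (2 - z)
  => ( 9 + ( ( ( 7 * z ) + ( 7 * z ) ) * ( ( 7 * z ) + ( 7 * z ) ) ) ) == 3

Answer: ( 9 + ( ( ( 7 * z ) + ( 7 * z ) ) * ( ( 7 * z ) + ( 7 * z ) ) ) ) == 3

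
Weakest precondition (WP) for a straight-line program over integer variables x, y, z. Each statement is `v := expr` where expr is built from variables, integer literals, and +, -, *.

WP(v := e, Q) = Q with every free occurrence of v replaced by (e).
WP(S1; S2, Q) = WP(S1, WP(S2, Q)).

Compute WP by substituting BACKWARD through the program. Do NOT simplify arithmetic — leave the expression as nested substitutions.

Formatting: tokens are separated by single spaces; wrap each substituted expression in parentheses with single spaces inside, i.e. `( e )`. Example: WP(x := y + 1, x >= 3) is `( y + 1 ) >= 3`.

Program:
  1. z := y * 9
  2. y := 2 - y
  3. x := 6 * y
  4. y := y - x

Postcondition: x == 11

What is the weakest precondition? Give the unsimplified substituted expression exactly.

Answer: ( 6 * ( 2 - y ) ) == 11

Derivation:
post: x == 11
stmt 4: y := y - x  -- replace 0 occurrence(s) of y with (y - x)
  => x == 11
stmt 3: x := 6 * y  -- replace 1 occurrence(s) of x with (6 * y)
  => ( 6 * y ) == 11
stmt 2: y := 2 - y  -- replace 1 occurrence(s) of y with (2 - y)
  => ( 6 * ( 2 - y ) ) == 11
stmt 1: z := y * 9  -- replace 0 occurrence(s) of z with (y * 9)
  => ( 6 * ( 2 - y ) ) == 11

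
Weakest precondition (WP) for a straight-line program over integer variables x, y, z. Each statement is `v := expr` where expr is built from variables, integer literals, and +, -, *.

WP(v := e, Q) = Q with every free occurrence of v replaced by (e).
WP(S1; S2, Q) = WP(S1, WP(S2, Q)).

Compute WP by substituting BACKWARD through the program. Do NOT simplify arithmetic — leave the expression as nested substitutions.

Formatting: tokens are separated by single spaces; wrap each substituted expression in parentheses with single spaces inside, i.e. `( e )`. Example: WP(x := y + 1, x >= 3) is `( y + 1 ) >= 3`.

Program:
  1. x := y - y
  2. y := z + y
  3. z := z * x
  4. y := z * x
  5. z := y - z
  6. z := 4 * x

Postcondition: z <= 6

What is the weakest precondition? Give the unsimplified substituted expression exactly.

Answer: ( 4 * ( y - y ) ) <= 6

Derivation:
post: z <= 6
stmt 6: z := 4 * x  -- replace 1 occurrence(s) of z with (4 * x)
  => ( 4 * x ) <= 6
stmt 5: z := y - z  -- replace 0 occurrence(s) of z with (y - z)
  => ( 4 * x ) <= 6
stmt 4: y := z * x  -- replace 0 occurrence(s) of y with (z * x)
  => ( 4 * x ) <= 6
stmt 3: z := z * x  -- replace 0 occurrence(s) of z with (z * x)
  => ( 4 * x ) <= 6
stmt 2: y := z + y  -- replace 0 occurrence(s) of y with (z + y)
  => ( 4 * x ) <= 6
stmt 1: x := y - y  -- replace 1 occurrence(s) of x with (y - y)
  => ( 4 * ( y - y ) ) <= 6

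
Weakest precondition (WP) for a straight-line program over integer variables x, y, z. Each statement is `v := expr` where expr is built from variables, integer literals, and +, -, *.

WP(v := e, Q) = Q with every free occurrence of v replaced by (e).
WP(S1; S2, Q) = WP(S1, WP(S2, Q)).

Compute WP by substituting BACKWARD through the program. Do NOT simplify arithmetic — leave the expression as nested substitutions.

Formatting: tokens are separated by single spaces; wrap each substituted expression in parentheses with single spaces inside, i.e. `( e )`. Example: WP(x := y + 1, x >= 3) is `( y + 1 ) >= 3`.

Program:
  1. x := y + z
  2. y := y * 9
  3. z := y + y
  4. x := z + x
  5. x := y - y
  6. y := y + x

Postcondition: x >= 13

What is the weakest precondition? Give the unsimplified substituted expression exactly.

Answer: ( ( y * 9 ) - ( y * 9 ) ) >= 13

Derivation:
post: x >= 13
stmt 6: y := y + x  -- replace 0 occurrence(s) of y with (y + x)
  => x >= 13
stmt 5: x := y - y  -- replace 1 occurrence(s) of x with (y - y)
  => ( y - y ) >= 13
stmt 4: x := z + x  -- replace 0 occurrence(s) of x with (z + x)
  => ( y - y ) >= 13
stmt 3: z := y + y  -- replace 0 occurrence(s) of z with (y + y)
  => ( y - y ) >= 13
stmt 2: y := y * 9  -- replace 2 occurrence(s) of y with (y * 9)
  => ( ( y * 9 ) - ( y * 9 ) ) >= 13
stmt 1: x := y + z  -- replace 0 occurrence(s) of x with (y + z)
  => ( ( y * 9 ) - ( y * 9 ) ) >= 13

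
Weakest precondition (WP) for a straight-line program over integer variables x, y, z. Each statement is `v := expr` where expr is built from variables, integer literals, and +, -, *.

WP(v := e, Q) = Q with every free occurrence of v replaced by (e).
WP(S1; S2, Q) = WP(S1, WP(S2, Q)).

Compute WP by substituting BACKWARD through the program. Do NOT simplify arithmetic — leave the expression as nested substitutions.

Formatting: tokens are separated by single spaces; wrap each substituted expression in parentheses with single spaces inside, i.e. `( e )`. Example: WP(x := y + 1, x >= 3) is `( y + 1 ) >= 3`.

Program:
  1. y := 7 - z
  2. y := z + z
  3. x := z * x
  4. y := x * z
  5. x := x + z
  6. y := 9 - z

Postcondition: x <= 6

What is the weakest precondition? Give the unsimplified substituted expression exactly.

post: x <= 6
stmt 6: y := 9 - z  -- replace 0 occurrence(s) of y with (9 - z)
  => x <= 6
stmt 5: x := x + z  -- replace 1 occurrence(s) of x with (x + z)
  => ( x + z ) <= 6
stmt 4: y := x * z  -- replace 0 occurrence(s) of y with (x * z)
  => ( x + z ) <= 6
stmt 3: x := z * x  -- replace 1 occurrence(s) of x with (z * x)
  => ( ( z * x ) + z ) <= 6
stmt 2: y := z + z  -- replace 0 occurrence(s) of y with (z + z)
  => ( ( z * x ) + z ) <= 6
stmt 1: y := 7 - z  -- replace 0 occurrence(s) of y with (7 - z)
  => ( ( z * x ) + z ) <= 6

Answer: ( ( z * x ) + z ) <= 6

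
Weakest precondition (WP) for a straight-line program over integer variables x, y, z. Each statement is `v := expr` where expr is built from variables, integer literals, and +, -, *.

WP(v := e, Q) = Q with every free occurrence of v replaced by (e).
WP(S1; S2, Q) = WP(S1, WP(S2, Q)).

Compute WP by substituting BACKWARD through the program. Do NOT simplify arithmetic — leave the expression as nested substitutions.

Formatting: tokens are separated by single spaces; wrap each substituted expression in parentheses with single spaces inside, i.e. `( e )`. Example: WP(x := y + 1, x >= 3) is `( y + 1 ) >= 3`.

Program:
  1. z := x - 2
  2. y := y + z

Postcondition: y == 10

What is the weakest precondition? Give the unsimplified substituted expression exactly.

post: y == 10
stmt 2: y := y + z  -- replace 1 occurrence(s) of y with (y + z)
  => ( y + z ) == 10
stmt 1: z := x - 2  -- replace 1 occurrence(s) of z with (x - 2)
  => ( y + ( x - 2 ) ) == 10

Answer: ( y + ( x - 2 ) ) == 10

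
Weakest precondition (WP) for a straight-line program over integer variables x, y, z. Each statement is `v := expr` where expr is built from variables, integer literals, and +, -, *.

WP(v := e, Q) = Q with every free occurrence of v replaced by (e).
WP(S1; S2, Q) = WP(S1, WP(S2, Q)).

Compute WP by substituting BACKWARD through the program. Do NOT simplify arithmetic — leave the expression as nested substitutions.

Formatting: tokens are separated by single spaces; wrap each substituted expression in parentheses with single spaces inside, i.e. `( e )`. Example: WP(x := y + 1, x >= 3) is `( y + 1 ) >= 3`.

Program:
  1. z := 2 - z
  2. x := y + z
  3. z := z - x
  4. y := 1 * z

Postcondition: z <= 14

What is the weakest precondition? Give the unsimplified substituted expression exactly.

post: z <= 14
stmt 4: y := 1 * z  -- replace 0 occurrence(s) of y with (1 * z)
  => z <= 14
stmt 3: z := z - x  -- replace 1 occurrence(s) of z with (z - x)
  => ( z - x ) <= 14
stmt 2: x := y + z  -- replace 1 occurrence(s) of x with (y + z)
  => ( z - ( y + z ) ) <= 14
stmt 1: z := 2 - z  -- replace 2 occurrence(s) of z with (2 - z)
  => ( ( 2 - z ) - ( y + ( 2 - z ) ) ) <= 14

Answer: ( ( 2 - z ) - ( y + ( 2 - z ) ) ) <= 14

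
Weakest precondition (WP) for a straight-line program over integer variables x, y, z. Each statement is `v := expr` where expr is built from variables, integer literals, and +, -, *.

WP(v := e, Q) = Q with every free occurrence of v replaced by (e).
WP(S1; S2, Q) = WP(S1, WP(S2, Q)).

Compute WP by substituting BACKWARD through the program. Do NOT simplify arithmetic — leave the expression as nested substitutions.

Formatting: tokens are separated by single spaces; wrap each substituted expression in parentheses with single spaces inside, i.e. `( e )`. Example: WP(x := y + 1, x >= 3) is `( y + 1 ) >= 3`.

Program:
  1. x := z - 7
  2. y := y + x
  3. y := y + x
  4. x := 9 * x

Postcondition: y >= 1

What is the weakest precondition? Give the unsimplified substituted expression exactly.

post: y >= 1
stmt 4: x := 9 * x  -- replace 0 occurrence(s) of x with (9 * x)
  => y >= 1
stmt 3: y := y + x  -- replace 1 occurrence(s) of y with (y + x)
  => ( y + x ) >= 1
stmt 2: y := y + x  -- replace 1 occurrence(s) of y with (y + x)
  => ( ( y + x ) + x ) >= 1
stmt 1: x := z - 7  -- replace 2 occurrence(s) of x with (z - 7)
  => ( ( y + ( z - 7 ) ) + ( z - 7 ) ) >= 1

Answer: ( ( y + ( z - 7 ) ) + ( z - 7 ) ) >= 1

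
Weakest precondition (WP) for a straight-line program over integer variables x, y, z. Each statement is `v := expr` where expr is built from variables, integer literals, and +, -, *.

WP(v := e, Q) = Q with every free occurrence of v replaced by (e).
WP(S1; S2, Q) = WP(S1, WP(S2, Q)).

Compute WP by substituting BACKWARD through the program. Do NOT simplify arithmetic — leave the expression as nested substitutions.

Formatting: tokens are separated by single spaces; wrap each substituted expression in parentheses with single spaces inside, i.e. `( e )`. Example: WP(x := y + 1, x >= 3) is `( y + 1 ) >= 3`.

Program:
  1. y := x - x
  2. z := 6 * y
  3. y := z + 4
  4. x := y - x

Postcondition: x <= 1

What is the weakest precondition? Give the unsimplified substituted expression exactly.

Answer: ( ( ( 6 * ( x - x ) ) + 4 ) - x ) <= 1

Derivation:
post: x <= 1
stmt 4: x := y - x  -- replace 1 occurrence(s) of x with (y - x)
  => ( y - x ) <= 1
stmt 3: y := z + 4  -- replace 1 occurrence(s) of y with (z + 4)
  => ( ( z + 4 ) - x ) <= 1
stmt 2: z := 6 * y  -- replace 1 occurrence(s) of z with (6 * y)
  => ( ( ( 6 * y ) + 4 ) - x ) <= 1
stmt 1: y := x - x  -- replace 1 occurrence(s) of y with (x - x)
  => ( ( ( 6 * ( x - x ) ) + 4 ) - x ) <= 1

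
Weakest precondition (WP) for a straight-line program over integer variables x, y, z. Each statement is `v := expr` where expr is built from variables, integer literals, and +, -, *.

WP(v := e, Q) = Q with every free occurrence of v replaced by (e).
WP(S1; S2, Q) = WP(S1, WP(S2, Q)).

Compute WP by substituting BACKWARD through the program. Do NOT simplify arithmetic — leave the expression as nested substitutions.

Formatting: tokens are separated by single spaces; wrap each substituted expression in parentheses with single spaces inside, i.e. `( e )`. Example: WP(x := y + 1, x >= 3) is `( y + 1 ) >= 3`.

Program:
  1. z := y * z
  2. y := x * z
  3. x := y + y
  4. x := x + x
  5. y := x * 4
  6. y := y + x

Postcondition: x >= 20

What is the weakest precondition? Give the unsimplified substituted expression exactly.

post: x >= 20
stmt 6: y := y + x  -- replace 0 occurrence(s) of y with (y + x)
  => x >= 20
stmt 5: y := x * 4  -- replace 0 occurrence(s) of y with (x * 4)
  => x >= 20
stmt 4: x := x + x  -- replace 1 occurrence(s) of x with (x + x)
  => ( x + x ) >= 20
stmt 3: x := y + y  -- replace 2 occurrence(s) of x with (y + y)
  => ( ( y + y ) + ( y + y ) ) >= 20
stmt 2: y := x * z  -- replace 4 occurrence(s) of y with (x * z)
  => ( ( ( x * z ) + ( x * z ) ) + ( ( x * z ) + ( x * z ) ) ) >= 20
stmt 1: z := y * z  -- replace 4 occurrence(s) of z with (y * z)
  => ( ( ( x * ( y * z ) ) + ( x * ( y * z ) ) ) + ( ( x * ( y * z ) ) + ( x * ( y * z ) ) ) ) >= 20

Answer: ( ( ( x * ( y * z ) ) + ( x * ( y * z ) ) ) + ( ( x * ( y * z ) ) + ( x * ( y * z ) ) ) ) >= 20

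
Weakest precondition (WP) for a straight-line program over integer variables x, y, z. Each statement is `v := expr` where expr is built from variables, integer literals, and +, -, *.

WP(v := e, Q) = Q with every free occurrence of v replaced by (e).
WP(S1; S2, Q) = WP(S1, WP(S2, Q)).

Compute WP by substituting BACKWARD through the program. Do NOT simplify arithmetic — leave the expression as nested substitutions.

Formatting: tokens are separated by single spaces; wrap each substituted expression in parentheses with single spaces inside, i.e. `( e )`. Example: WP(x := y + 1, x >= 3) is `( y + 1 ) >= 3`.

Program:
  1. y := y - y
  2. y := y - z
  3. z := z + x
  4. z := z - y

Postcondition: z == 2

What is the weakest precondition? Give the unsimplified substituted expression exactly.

post: z == 2
stmt 4: z := z - y  -- replace 1 occurrence(s) of z with (z - y)
  => ( z - y ) == 2
stmt 3: z := z + x  -- replace 1 occurrence(s) of z with (z + x)
  => ( ( z + x ) - y ) == 2
stmt 2: y := y - z  -- replace 1 occurrence(s) of y with (y - z)
  => ( ( z + x ) - ( y - z ) ) == 2
stmt 1: y := y - y  -- replace 1 occurrence(s) of y with (y - y)
  => ( ( z + x ) - ( ( y - y ) - z ) ) == 2

Answer: ( ( z + x ) - ( ( y - y ) - z ) ) == 2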